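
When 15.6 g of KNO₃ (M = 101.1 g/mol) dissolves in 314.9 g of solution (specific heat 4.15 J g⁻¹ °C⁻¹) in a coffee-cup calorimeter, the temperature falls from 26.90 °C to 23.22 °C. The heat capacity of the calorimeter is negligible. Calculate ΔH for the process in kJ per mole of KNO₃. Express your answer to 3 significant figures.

|ΔT| = |23.22 − 26.90| = 3.68 °C
|q_surr| = (314.9 × 4.15) × 3.68 = 1306.835 × 3.68 = 4809 J
n(KNO₃) = 15.6 / 101.1 = 0.1543 mol
Temperature fell, so q_rxn = +|q_surr| = 4.809 kJ
ΔH = q_rxn / n = 31.17 kJ/mol

ΔH = 31.2 kJ/mol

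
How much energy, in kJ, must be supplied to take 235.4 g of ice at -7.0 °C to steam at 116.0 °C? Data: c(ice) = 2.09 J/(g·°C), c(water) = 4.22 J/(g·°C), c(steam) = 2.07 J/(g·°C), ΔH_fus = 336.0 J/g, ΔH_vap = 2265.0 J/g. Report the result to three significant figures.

q1 (heat ice -7.0→0.0 °C): 235.4 × 2.09 × 7.0 = 3444 J
q2 (melt at 0 °C): 235.4 × 336.0 = 79094 J
q3 (heat water 0.0→100.0 °C): 235.4 × 4.22 × 100.0 = 99339 J
q4 (vaporize at 100 °C): 235.4 × 2265.0 = 533181 J
q5 (heat steam 100.0→116.0 °C): 235.4 × 2.07 × 16.0 = 7796 J
Total: 3444 + 79094 + 99339 + 533181 + 7796 = 722854 J = 723 kJ

q = 723 kJ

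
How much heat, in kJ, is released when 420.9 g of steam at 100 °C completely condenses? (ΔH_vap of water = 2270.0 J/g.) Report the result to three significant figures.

q = 955 kJ

q = m × ΔH_vap = 420.9 × 2270.0 = 955400 J = 955 kJ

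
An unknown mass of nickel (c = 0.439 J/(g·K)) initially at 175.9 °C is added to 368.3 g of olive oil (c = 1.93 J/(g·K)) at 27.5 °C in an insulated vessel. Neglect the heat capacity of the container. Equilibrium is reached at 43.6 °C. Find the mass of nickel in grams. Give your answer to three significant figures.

q_gained = (368.3 × 1.93) × (43.6 − 27.5) = 11440 J
q_lost = m × 0.439 × (175.9 − 43.6) = 58.0797 m
m = 11440 / 58.0797 = 197 g

m = 197 g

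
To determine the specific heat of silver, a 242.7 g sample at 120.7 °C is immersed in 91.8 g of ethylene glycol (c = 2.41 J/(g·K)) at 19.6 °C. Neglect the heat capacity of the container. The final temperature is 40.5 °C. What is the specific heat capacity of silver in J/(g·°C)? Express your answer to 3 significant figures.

c = 0.238 J/(g·°C)

q_gained = (91.8 × 2.41) × (40.5 − 19.6) = 4624 J
q_lost = 242.7 × c × (120.7 − 40.5) = 19464.54 c
Set equal: c = 4624 / 19464.54 = 0.238 J/(g·°C)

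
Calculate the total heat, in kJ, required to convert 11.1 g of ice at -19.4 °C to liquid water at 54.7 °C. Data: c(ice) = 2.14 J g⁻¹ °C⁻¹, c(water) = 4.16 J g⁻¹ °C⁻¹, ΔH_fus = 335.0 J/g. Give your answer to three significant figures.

q1 (heat ice -19.4→0.0 °C): 11.1 × 2.14 × 19.4 = 461 J
q2 (melt at 0 °C): 11.1 × 335.0 = 3719 J
q3 (heat water 0.0→54.7 °C): 11.1 × 4.16 × 54.7 = 2526 J
Total: 461 + 3719 + 2526 = 6706 J = 6.71 kJ

q = 6.71 kJ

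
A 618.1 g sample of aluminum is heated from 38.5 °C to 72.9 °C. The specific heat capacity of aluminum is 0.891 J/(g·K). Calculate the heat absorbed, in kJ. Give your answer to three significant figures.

q = m c ΔT = 618.1 × 0.891 × (72.9 − 38.5)
q = 618.1 × 0.891 × 34.4 = 18945 J = 18.9 kJ

q = 18.9 kJ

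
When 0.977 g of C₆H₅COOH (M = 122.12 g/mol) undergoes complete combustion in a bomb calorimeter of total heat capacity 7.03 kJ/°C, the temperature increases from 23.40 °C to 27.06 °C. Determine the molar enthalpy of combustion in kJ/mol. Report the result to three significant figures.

ΔT = 27.06 − 23.40 = 3.66 °C
q_cal = C_cal × ΔT = 7.03 × 3.66 = 25.7298 kJ
n = 0.977 / 122.12 = 0.008000 mol
q_rxn = −q_cal = -25.7298 kJ
ΔH = -25.7298 / 0.008000 = -3216 kJ/mol

ΔH = -3220 kJ/mol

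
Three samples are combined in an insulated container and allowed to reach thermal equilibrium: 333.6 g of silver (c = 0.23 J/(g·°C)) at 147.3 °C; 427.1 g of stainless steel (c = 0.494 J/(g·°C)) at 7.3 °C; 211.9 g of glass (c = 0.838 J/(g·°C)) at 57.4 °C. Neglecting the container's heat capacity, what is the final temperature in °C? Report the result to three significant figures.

T_f = 49.5 °C

Σ mᵢcᵢ(T − Tᵢ) = 0  ⇒  T = Σ mᵢcᵢTᵢ / Σ mᵢcᵢ
Σ mᵢcᵢ = 333.6×0.23 + 427.1×0.494 + 211.9×0.838 = 465.2876
Σ mᵢcᵢTᵢ = 76.728×147.3 + 210.9874×7.3 + 177.5722×57.4 = 23035
T = 23035 / 465.2876 = 49.51 °C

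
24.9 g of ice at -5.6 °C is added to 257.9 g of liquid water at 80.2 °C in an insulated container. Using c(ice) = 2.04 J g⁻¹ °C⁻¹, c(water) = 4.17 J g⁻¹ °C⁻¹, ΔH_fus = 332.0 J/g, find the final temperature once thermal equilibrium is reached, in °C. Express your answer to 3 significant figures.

T_f = 65.9 °C

Heat to bring ice to 0 °C and melt it: q₁ = 24.9×2.04×5.6 + 24.9×332.0 = 8551.3 J
Heat the water can supply cooling to 0 °C: 257.9×4.17×80.2 = 86250.5 J > q₁, so all ice melts.
Energy balance: 257.9×4.17×(80.2 − T) = 8551.3 + 24.9×4.17×(T − 0)
1075.443(80.2 − T) = 8551.3 + 103.833 T
86250.5 − 8551.3 = 1179.276 T
T = 77699.2 / 1179.276 = 65.89 °C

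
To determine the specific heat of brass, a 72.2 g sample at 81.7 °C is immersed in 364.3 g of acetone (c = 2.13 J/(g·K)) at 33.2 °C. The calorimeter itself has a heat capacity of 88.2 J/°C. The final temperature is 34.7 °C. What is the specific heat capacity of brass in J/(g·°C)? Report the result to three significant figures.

c = 0.382 J/(g·°C)

q_gained = (364.3 × 2.13 + 88.2) × (34.7 − 33.2) = 1296 J
q_lost = 72.2 × c × (81.7 − 34.7) = 3393.4 c
Set equal: c = 1296 / 3393.4 = 0.382 J/(g·°C)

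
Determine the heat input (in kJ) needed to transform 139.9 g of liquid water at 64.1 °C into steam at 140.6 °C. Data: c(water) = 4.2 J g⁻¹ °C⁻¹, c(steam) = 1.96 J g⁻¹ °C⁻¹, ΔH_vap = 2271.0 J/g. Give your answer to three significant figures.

q1 (heat water 64.1→100.0 °C): 139.9 × 4.2 × 35.9 = 21094 J
q2 (vaporize at 100 °C): 139.9 × 2271.0 = 317713 J
q3 (heat steam 100.0→140.6 °C): 139.9 × 1.96 × 40.6 = 11133 J
Total: 21094 + 317713 + 11133 = 349940 J = 350 kJ

q = 350 kJ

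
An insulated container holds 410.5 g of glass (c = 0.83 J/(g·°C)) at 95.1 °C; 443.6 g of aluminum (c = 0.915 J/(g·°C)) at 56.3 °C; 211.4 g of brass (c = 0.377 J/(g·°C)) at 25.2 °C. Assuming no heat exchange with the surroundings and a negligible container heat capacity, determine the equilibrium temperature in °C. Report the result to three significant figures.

T_f = 69.3 °C

Σ mᵢcᵢ(T − Tᵢ) = 0  ⇒  T = Σ mᵢcᵢTᵢ / Σ mᵢcᵢ
Σ mᵢcᵢ = 410.5×0.83 + 443.6×0.915 + 211.4×0.377 = 826.3068
Σ mᵢcᵢTᵢ = 340.715×95.1 + 405.894×56.3 + 79.6978×25.2 = 57262
T = 57262 / 826.3068 = 69.30 °C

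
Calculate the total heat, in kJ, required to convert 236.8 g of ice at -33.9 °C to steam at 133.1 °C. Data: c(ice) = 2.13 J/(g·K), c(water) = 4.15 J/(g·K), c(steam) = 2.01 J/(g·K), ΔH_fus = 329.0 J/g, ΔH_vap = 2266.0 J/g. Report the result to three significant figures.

q1 (heat ice -33.9→0.0 °C): 236.8 × 2.13 × 33.9 = 17099 J
q2 (melt at 0 °C): 236.8 × 329.0 = 77907 J
q3 (heat water 0.0→100.0 °C): 236.8 × 4.15 × 100.0 = 98272 J
q4 (vaporize at 100 °C): 236.8 × 2266.0 = 536589 J
q5 (heat steam 100.0→133.1 °C): 236.8 × 2.01 × 33.1 = 15755 J
Total: 17099 + 77907 + 98272 + 536589 + 15755 = 745622 J = 746 kJ

q = 746 kJ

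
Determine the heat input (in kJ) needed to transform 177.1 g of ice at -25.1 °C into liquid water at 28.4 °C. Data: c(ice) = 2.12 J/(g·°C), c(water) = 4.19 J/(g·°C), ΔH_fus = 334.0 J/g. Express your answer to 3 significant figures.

q = 89.6 kJ

q1 (heat ice -25.1→0.0 °C): 177.1 × 2.12 × 25.1 = 9424 J
q2 (melt at 0 °C): 177.1 × 334.0 = 59151 J
q3 (heat water 0.0→28.4 °C): 177.1 × 4.19 × 28.4 = 21074 J
Total: 9424 + 59151 + 21074 = 89649 J = 89.6 kJ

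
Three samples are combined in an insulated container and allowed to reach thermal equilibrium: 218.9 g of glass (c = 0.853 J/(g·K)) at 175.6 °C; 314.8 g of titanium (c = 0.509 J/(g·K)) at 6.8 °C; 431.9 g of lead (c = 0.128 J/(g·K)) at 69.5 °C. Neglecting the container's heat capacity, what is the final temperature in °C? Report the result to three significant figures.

T_f = 93.8 °C

Σ mᵢcᵢ(T − Tᵢ) = 0  ⇒  T = Σ mᵢcᵢTᵢ / Σ mᵢcᵢ
Σ mᵢcᵢ = 218.9×0.853 + 314.8×0.509 + 431.9×0.128 = 402.2381
Σ mᵢcᵢTᵢ = 186.7217×175.6 + 160.2332×6.8 + 55.2832×69.5 = 37720
T = 37720 / 402.2381 = 93.78 °C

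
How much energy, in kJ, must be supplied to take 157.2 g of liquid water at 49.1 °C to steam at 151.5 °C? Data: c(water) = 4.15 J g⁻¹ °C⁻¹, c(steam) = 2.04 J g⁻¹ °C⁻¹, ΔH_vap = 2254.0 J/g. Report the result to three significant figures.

q1 (heat water 49.1→100.0 °C): 157.2 × 4.15 × 50.9 = 33206 J
q2 (vaporize at 100 °C): 157.2 × 2254.0 = 354329 J
q3 (heat steam 100.0→151.5 °C): 157.2 × 2.04 × 51.5 = 16515 J
Total: 33206 + 354329 + 16515 = 404050 J = 404 kJ

q = 404 kJ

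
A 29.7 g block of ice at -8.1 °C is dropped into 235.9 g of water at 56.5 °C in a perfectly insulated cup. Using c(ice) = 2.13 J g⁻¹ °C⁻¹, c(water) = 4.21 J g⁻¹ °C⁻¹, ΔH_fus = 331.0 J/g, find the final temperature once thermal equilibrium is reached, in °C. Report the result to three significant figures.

T_f = 40.9 °C

Heat to bring ice to 0 °C and melt it: q₁ = 29.7×2.13×8.1 + 29.7×331.0 = 10343 J
Heat the water can supply cooling to 0 °C: 235.9×4.21×56.5 = 56112.4 J > q₁, so all ice melts.
Energy balance: 235.9×4.21×(56.5 − T) = 10343 + 29.7×4.21×(T − 0)
993.139(56.5 − T) = 10343 + 125.037 T
56112.4 − 10343 = 1118.176 T
T = 45769.4 / 1118.176 = 40.93 °C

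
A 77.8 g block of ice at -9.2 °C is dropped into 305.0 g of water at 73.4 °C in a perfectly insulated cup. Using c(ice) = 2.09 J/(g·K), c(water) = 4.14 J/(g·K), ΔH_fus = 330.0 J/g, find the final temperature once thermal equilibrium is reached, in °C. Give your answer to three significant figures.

T_f = 41.3 °C

Heat to bring ice to 0 °C and melt it: q₁ = 77.8×2.09×9.2 + 77.8×330.0 = 27170 J
Heat the water can supply cooling to 0 °C: 305.0×4.14×73.4 = 92682.2 J > q₁, so all ice melts.
Energy balance: 305.0×4.14×(73.4 − T) = 27170 + 77.8×4.14×(T − 0)
1262.7(73.4 − T) = 27170 + 322.092 T
92682.2 − 27170 = 1584.792 T
T = 65512.2 / 1584.792 = 41.34 °C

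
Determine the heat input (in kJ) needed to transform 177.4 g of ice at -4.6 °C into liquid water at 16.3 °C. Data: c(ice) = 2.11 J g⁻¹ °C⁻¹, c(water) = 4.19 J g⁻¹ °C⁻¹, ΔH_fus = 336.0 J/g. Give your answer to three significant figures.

q = 73.4 kJ

q1 (heat ice -4.6→0.0 °C): 177.4 × 2.11 × 4.6 = 1722 J
q2 (melt at 0 °C): 177.4 × 336.0 = 59606 J
q3 (heat water 0.0→16.3 °C): 177.4 × 4.19 × 16.3 = 12116 J
Total: 1722 + 59606 + 12116 = 73444 J = 73.4 kJ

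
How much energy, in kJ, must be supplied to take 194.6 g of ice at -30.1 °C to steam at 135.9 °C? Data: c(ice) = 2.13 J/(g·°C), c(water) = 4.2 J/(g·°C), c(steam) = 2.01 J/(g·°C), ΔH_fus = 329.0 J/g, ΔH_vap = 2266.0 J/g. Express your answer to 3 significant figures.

q1 (heat ice -30.1→0.0 °C): 194.6 × 2.13 × 30.1 = 12476 J
q2 (melt at 0 °C): 194.6 × 329.0 = 64023 J
q3 (heat water 0.0→100.0 °C): 194.6 × 4.2 × 100.0 = 81732 J
q4 (vaporize at 100 °C): 194.6 × 2266.0 = 440964 J
q5 (heat steam 100.0→135.9 °C): 194.6 × 2.01 × 35.9 = 14042 J
Total: 12476 + 64023 + 81732 + 440964 + 14042 = 613237 J = 613 kJ

q = 613 kJ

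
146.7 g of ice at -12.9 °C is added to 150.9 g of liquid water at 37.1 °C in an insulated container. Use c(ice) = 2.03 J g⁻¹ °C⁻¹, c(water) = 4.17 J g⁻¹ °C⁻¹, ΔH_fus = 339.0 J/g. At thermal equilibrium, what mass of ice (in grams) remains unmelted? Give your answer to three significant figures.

Heat to warm all ice to 0 °C: 146.7×2.03×12.9 = 3841.6 J
Heat released by water cooling to 0 °C: 150.9×4.17×37.1 = 23345 J
23345 J < 3841.6 + 146.7×339.0 = 53572.9 J, so not all ice melts; final T = 0 °C.
Heat left for melting: 23345 − 3841.6 = 19503.4 J
Mass melted = 19503.4 / 339.0 = 57.53 g
Ice remaining = 146.7 − 57.53 = 89.17 g

m_ice remaining = 89.2 g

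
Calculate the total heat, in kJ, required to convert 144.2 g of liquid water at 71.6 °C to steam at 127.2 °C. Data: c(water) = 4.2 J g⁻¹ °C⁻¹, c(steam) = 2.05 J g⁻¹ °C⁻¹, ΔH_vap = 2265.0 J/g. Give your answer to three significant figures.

q = 352 kJ

q1 (heat water 71.6→100.0 °C): 144.2 × 4.2 × 28.4 = 17200 J
q2 (vaporize at 100 °C): 144.2 × 2265.0 = 326613 J
q3 (heat steam 100.0→127.2 °C): 144.2 × 2.05 × 27.2 = 8041 J
Total: 17200 + 326613 + 8041 = 351854 J = 352 kJ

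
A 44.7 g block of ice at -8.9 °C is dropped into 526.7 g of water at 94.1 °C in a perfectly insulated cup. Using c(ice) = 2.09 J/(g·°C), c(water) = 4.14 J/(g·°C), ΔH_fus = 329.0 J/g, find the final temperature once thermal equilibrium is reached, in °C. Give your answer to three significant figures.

T_f = 80.2 °C

Heat to bring ice to 0 °C and melt it: q₁ = 44.7×2.09×8.9 + 44.7×329.0 = 15538 J
Heat the water can supply cooling to 0 °C: 526.7×4.14×94.1 = 205189 J > q₁, so all ice melts.
Energy balance: 526.7×4.14×(94.1 − T) = 15538 + 44.7×4.14×(T − 0)
2180.538(94.1 − T) = 15538 + 185.058 T
205189 − 15538 = 2365.596 T
T = 189651 / 2365.596 = 80.17 °C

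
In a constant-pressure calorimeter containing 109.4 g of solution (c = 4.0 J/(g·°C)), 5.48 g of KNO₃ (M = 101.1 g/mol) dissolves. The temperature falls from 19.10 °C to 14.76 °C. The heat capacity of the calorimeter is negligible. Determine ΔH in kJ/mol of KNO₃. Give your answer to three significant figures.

ΔH = 35.0 kJ/mol

|ΔT| = |14.76 − 19.10| = 4.34 °C
|q_surr| = (109.4 × 4.0) × 4.34 = 437.6 × 4.34 = 1899 J
n(KNO₃) = 5.48 / 101.1 = 0.05420 mol
Temperature fell, so q_rxn = +|q_surr| = 1.899 kJ
ΔH = q_rxn / n = 35.04 kJ/mol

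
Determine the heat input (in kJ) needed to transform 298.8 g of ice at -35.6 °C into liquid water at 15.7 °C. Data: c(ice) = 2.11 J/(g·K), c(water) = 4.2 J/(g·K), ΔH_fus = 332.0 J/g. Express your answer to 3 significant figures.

q = 141 kJ

q1 (heat ice -35.6→0.0 °C): 298.8 × 2.11 × 35.6 = 22445 J
q2 (melt at 0 °C): 298.8 × 332.0 = 99202 J
q3 (heat water 0.0→15.7 °C): 298.8 × 4.2 × 15.7 = 19703 J
Total: 22445 + 99202 + 19703 = 141350 J = 141 kJ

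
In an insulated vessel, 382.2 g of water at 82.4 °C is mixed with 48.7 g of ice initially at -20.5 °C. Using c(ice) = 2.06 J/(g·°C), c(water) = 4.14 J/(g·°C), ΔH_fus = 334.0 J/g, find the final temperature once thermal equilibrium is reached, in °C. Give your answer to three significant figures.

T_f = 62.8 °C

Heat to bring ice to 0 °C and melt it: q₁ = 48.7×2.06×20.5 + 48.7×334.0 = 18322 J
Heat the water can supply cooling to 0 °C: 382.2×4.14×82.4 = 130382 J > q₁, so all ice melts.
Energy balance: 382.2×4.14×(82.4 − T) = 18322 + 48.7×4.14×(T − 0)
1582.308(82.4 − T) = 18322 + 201.618 T
130382 − 18322 = 1783.926 T
T = 112060 / 1783.926 = 62.82 °C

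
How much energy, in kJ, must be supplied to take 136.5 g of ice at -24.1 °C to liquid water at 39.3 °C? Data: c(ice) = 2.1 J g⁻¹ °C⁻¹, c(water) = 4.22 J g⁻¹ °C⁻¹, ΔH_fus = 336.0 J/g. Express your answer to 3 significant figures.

q = 75.4 kJ

q1 (heat ice -24.1→0.0 °C): 136.5 × 2.1 × 24.1 = 6908 J
q2 (melt at 0 °C): 136.5 × 336.0 = 45864 J
q3 (heat water 0.0→39.3 °C): 136.5 × 4.22 × 39.3 = 22638 J
Total: 6908 + 45864 + 22638 = 75410 J = 75.4 kJ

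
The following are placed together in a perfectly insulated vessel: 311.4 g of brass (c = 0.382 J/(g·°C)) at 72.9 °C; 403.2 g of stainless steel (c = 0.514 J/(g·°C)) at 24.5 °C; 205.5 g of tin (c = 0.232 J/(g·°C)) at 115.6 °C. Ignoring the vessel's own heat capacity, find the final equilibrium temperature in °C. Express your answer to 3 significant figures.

T_f = 51.5 °C

Σ mᵢcᵢ(T − Tᵢ) = 0  ⇒  T = Σ mᵢcᵢTᵢ / Σ mᵢcᵢ
Σ mᵢcᵢ = 311.4×0.382 + 403.2×0.514 + 205.5×0.232 = 373.8756
Σ mᵢcᵢTᵢ = 118.9548×72.9 + 207.2448×24.5 + 47.676×115.6 = 19261
T = 19261 / 373.8756 = 51.52 °C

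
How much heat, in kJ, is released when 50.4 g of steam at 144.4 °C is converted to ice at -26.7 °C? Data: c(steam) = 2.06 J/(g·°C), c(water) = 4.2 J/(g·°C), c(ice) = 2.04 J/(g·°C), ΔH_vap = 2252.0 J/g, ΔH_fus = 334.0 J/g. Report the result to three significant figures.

q1 (cool steam 144.4→100 °C): 50.4 × 2.06 × 44.4 = 4610 J
q2 (condense at 100 °C): 50.4 × 2252.0 = 113501 J
q3 (cool water 100→0 °C): 50.4 × 4.2 × 100.0 = 21168 J
q4 (freeze at 0 °C): 50.4 × 334.0 = 16834 J
q5 (cool ice 0→-26.7 °C): 50.4 × 2.04 × 26.7 = 2745 J
Total: 4610 + 113501 + 21168 + 16834 + 2745 = 158858 J = 159 kJ

q = 159 kJ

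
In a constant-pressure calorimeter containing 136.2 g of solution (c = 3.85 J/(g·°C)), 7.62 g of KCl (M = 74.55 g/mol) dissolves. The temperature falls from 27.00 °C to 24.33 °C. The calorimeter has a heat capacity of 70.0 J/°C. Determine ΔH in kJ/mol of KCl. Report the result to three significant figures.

ΔH = 15.5 kJ/mol

|ΔT| = |24.33 − 27.00| = 2.67 °C
|q_surr| = (136.2 × 3.85 + 70.0) × 2.67 = 594.37 × 2.67 = 1587 J
n(KCl) = 7.62 / 74.55 = 0.1022 mol
Temperature fell, so q_rxn = +|q_surr| = 1.587 kJ
ΔH = q_rxn / n = 15.53 kJ/mol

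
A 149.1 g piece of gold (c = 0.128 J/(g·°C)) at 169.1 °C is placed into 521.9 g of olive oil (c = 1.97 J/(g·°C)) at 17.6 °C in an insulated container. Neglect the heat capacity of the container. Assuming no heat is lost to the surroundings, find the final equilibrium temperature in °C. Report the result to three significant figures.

Heat lost by gold = heat gained by olive oil.
(149.1)(0.128)(169.1 − T) = (521.9)(1.97)(T − 17.6)
19.0848 (169.1 − T) = 1028.143 (T − 17.6)
3227.2 − 19.0848 T = 1028.143 T − 18095
21322.2 = 1047.2278 T
T = 20.36 °C

T_f = 20.4 °C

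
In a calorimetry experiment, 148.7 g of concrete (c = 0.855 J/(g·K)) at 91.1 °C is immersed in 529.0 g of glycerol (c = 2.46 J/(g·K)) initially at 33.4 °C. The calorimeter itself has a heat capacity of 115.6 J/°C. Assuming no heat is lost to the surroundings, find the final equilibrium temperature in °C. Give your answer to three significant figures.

T_f = 38.2 °C

Heat lost by concrete = heat gained by glycerol + calorimeter.
(148.7)(0.855)(91.1 − T) = [(529.0)(2.46) + 115.6](T − 33.4)
127.1385 (91.1 − T) = 1416.94 (T − 33.4)
11582 − 127.1385 T = 1416.94 T − 47326
58908 = 1544.0785 T
T = 38.15 °C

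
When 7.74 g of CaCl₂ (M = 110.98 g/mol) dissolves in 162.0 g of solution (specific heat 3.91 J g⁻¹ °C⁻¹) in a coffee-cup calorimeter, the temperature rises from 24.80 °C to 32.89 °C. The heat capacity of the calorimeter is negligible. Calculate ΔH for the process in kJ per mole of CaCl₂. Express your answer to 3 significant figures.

ΔH = -73.5 kJ/mol

|ΔT| = |32.89 − 24.80| = 8.09 °C
|q_surr| = (162.0 × 3.91) × 8.09 = 633.42 × 8.09 = 5124 J
n(CaCl₂) = 7.74 / 110.98 = 0.06974 mol
Temperature rose, so q_rxn = −|q_surr| = -5.124 kJ
ΔH = q_rxn / n = -73.47 kJ/mol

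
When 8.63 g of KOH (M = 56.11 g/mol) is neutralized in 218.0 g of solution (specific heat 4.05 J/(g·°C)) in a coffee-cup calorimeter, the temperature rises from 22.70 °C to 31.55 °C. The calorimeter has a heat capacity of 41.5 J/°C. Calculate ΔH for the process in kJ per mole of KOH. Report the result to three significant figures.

|ΔT| = |31.55 − 22.70| = 8.85 °C
|q_surr| = (218.0 × 4.05 + 41.5) × 8.85 = 924.4 × 8.85 = 8181 J
n(KOH) = 8.63 / 56.11 = 0.1538 mol
Temperature rose, so q_rxn = −|q_surr| = -8.181 kJ
ΔH = q_rxn / n = -53.19 kJ/mol

ΔH = -53.2 kJ/mol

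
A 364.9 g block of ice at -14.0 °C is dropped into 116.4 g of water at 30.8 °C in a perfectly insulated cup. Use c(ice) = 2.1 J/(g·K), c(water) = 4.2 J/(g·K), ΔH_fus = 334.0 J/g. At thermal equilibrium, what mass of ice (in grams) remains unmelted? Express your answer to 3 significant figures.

m_ice remaining = 352 g

Heat to warm all ice to 0 °C: 364.9×2.1×14.0 = 10728 J
Heat released by water cooling to 0 °C: 116.4×4.2×30.8 = 15058 J
15058 J < 10728 + 364.9×334.0 = 132604.6 J, so not all ice melts; final T = 0 °C.
Heat left for melting: 15058 − 10728 = 4330 J
Mass melted = 4330 / 334.0 = 12.96 g
Ice remaining = 364.9 − 12.96 = 351.94 g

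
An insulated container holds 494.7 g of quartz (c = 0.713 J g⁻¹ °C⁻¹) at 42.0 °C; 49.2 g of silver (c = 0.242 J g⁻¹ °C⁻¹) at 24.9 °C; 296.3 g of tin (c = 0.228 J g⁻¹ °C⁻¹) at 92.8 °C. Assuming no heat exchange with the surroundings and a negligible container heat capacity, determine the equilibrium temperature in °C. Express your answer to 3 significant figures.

T_f = 49.5 °C

Σ mᵢcᵢ(T − Tᵢ) = 0  ⇒  T = Σ mᵢcᵢTᵢ / Σ mᵢcᵢ
Σ mᵢcᵢ = 494.7×0.713 + 49.2×0.242 + 296.3×0.228 = 432.1839
Σ mᵢcᵢTᵢ = 352.7211×42.0 + 11.9064×24.9 + 67.5564×92.8 = 21380
T = 21380 / 432.1839 = 49.47 °C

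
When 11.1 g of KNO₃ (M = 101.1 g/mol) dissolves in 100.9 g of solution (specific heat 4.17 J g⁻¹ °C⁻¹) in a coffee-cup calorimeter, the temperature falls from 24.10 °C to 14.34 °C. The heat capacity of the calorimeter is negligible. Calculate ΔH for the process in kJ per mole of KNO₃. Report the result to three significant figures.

ΔH = 37.4 kJ/mol

|ΔT| = |14.34 − 24.10| = 9.76 °C
|q_surr| = (100.9 × 4.17) × 9.76 = 420.753 × 9.76 = 4107 J
n(KNO₃) = 11.1 / 101.1 = 0.1098 mol
Temperature fell, so q_rxn = +|q_surr| = 4.107 kJ
ΔH = q_rxn / n = 37.40 kJ/mol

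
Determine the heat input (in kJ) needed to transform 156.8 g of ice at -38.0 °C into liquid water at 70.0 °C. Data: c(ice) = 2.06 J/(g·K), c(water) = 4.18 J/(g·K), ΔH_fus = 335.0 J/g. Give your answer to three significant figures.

q = 111 kJ

q1 (heat ice -38.0→0.0 °C): 156.8 × 2.06 × 38.0 = 12274 J
q2 (melt at 0 °C): 156.8 × 335.0 = 52528 J
q3 (heat water 0.0→70.0 °C): 156.8 × 4.18 × 70.0 = 45880 J
Total: 12274 + 52528 + 45880 = 110682 J = 111 kJ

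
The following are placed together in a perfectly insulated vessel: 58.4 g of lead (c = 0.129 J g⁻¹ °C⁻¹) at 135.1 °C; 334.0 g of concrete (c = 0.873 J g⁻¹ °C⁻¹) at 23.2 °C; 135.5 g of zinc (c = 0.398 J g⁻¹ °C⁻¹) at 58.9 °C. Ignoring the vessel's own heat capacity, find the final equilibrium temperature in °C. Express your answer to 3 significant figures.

Σ mᵢcᵢ(T − Tᵢ) = 0  ⇒  T = Σ mᵢcᵢTᵢ / Σ mᵢcᵢ
Σ mᵢcᵢ = 58.4×0.129 + 334.0×0.873 + 135.5×0.398 = 353.0446
Σ mᵢcᵢTᵢ = 7.5336×135.1 + 291.582×23.2 + 53.929×58.9 = 10959
T = 10959 / 353.0446 = 31.04 °C

T_f = 31.0 °C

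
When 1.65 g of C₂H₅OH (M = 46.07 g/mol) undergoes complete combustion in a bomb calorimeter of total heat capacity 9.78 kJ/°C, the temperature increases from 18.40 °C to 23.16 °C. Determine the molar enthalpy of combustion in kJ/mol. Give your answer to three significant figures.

ΔT = 23.16 − 18.40 = 4.76 °C
q_cal = C_cal × ΔT = 9.78 × 4.76 = 46.5528 kJ
n = 1.65 / 46.07 = 0.03582 mol
q_rxn = −q_cal = -46.5528 kJ
ΔH = -46.5528 / 0.03582 = -1300 kJ/mol

ΔH = -1300 kJ/mol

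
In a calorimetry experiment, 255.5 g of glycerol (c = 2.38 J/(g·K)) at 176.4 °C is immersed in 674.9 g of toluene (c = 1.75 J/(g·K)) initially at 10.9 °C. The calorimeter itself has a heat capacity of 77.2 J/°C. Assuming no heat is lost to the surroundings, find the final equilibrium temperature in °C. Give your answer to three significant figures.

Heat lost by glycerol = heat gained by toluene + calorimeter.
(255.5)(2.38)(176.4 − T) = [(674.9)(1.75) + 77.2](T − 10.9)
608.09 (176.4 − T) = 1258.275 (T − 10.9)
107270 − 608.09 T = 1258.275 T − 13715
120985 = 1866.365 T
T = 64.82 °C

T_f = 64.8 °C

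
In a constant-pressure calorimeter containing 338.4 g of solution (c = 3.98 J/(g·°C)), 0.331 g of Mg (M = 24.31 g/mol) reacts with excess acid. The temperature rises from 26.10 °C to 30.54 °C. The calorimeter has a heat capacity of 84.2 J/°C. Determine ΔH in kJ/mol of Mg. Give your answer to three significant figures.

ΔH = -467 kJ/mol

|ΔT| = |30.54 − 26.10| = 4.44 °C
|q_surr| = (338.4 × 3.98 + 84.2) × 4.44 = 1431.032 × 4.44 = 6354 J
n(Mg) = 0.331 / 24.31 = 0.01362 mol
Temperature rose, so q_rxn = −|q_surr| = -6.354 kJ
ΔH = q_rxn / n = -466.5 kJ/mol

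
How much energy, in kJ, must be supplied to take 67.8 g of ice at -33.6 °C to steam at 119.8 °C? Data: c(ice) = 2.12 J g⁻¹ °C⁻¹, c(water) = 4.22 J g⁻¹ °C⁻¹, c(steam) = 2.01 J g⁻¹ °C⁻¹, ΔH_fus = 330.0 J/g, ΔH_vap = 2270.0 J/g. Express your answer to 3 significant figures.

q1 (heat ice -33.6→0.0 °C): 67.8 × 2.12 × 33.6 = 4830 J
q2 (melt at 0 °C): 67.8 × 330.0 = 22374 J
q3 (heat water 0.0→100.0 °C): 67.8 × 4.22 × 100.0 = 28612 J
q4 (vaporize at 100 °C): 67.8 × 2270.0 = 153906 J
q5 (heat steam 100.0→119.8 °C): 67.8 × 2.01 × 19.8 = 2698 J
Total: 4830 + 22374 + 28612 + 153906 + 2698 = 212420 J = 212 kJ

q = 212 kJ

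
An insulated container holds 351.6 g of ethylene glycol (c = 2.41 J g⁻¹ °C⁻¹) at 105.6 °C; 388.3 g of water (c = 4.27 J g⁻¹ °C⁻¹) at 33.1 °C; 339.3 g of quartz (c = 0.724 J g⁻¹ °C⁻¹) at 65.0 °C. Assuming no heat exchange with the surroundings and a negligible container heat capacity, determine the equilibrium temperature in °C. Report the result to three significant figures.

Σ mᵢcᵢ(T − Tᵢ) = 0  ⇒  T = Σ mᵢcᵢTᵢ / Σ mᵢcᵢ
Σ mᵢcᵢ = 351.6×2.41 + 388.3×4.27 + 339.3×0.724 = 2751.0502
Σ mᵢcᵢTᵢ = 847.356×105.6 + 1658.041×33.1 + 245.6532×65.0 = 160330
T = 160330 / 2751.0502 = 58.28 °C

T_f = 58.3 °C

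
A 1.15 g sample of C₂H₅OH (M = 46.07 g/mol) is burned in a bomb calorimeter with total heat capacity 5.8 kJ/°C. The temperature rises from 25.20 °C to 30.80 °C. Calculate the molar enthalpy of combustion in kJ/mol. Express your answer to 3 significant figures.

ΔT = 30.80 − 25.20 = 5.60 °C
q_cal = C_cal × ΔT = 5.8 × 5.60 = 32.48 kJ
n = 1.15 / 46.07 = 0.02496 mol
q_rxn = −q_cal = -32.48 kJ
ΔH = -32.48 / 0.02496 = -1301 kJ/mol

ΔH = -1300 kJ/mol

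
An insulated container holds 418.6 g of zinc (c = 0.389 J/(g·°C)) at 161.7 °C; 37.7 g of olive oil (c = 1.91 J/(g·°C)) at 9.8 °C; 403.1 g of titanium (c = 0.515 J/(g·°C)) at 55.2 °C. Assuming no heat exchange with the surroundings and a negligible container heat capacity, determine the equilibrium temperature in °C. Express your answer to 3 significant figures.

T_f = 87.0 °C

Σ mᵢcᵢ(T − Tᵢ) = 0  ⇒  T = Σ mᵢcᵢTᵢ / Σ mᵢcᵢ
Σ mᵢcᵢ = 418.6×0.389 + 37.7×1.91 + 403.1×0.515 = 442.4389
Σ mᵢcᵢTᵢ = 162.8354×161.7 + 72.007×9.8 + 207.5965×55.2 = 38495
T = 38495 / 442.4389 = 87.01 °C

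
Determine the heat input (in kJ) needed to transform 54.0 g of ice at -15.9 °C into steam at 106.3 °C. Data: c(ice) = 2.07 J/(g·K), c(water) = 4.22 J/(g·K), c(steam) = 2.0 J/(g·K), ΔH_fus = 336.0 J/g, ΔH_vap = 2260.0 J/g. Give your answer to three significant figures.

q1 (heat ice -15.9→0.0 °C): 54.0 × 2.07 × 15.9 = 1777 J
q2 (melt at 0 °C): 54.0 × 336.0 = 18144 J
q3 (heat water 0.0→100.0 °C): 54.0 × 4.22 × 100.0 = 22788 J
q4 (vaporize at 100 °C): 54.0 × 2260.0 = 122040 J
q5 (heat steam 100.0→106.3 °C): 54.0 × 2.0 × 6.3 = 680 J
Total: 1777 + 18144 + 22788 + 122040 + 680 = 165429 J = 165 kJ

q = 165 kJ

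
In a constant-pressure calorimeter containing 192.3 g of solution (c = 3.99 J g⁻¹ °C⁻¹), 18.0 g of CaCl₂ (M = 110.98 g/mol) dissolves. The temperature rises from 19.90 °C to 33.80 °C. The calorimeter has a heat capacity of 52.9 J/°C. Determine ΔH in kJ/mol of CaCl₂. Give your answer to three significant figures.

ΔH = -70.3 kJ/mol

|ΔT| = |33.80 − 19.90| = 13.90 °C
|q_surr| = (192.3 × 3.99 + 52.9) × 13.90 = 820.177 × 13.90 = 11400 J
n(CaCl₂) = 18.0 / 110.98 = 0.1622 mol
Temperature rose, so q_rxn = −|q_surr| = -11.40 kJ
ΔH = q_rxn / n = -70.28 kJ/mol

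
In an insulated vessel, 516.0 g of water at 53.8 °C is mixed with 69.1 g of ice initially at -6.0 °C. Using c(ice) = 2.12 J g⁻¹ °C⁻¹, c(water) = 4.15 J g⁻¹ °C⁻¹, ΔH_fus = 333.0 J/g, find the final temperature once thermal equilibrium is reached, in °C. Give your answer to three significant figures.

Heat to bring ice to 0 °C and melt it: q₁ = 69.1×2.12×6.0 + 69.1×333.0 = 23889 J
Heat the water can supply cooling to 0 °C: 516.0×4.15×53.8 = 115207 J > q₁, so all ice melts.
Energy balance: 516.0×4.15×(53.8 − T) = 23889 + 69.1×4.15×(T − 0)
2141.4(53.8 − T) = 23889 + 286.765 T
115207 − 23889 = 2428.165 T
T = 91318 / 2428.165 = 37.61 °C

T_f = 37.6 °C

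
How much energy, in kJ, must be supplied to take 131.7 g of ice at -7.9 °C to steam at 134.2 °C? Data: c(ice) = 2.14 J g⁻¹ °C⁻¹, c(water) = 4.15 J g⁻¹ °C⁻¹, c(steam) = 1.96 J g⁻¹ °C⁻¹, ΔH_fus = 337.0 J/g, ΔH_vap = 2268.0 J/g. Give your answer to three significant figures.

q1 (heat ice -7.9→0.0 °C): 131.7 × 2.14 × 7.9 = 2227 J
q2 (melt at 0 °C): 131.7 × 337.0 = 44383 J
q3 (heat water 0.0→100.0 °C): 131.7 × 4.15 × 100.0 = 54656 J
q4 (vaporize at 100 °C): 131.7 × 2268.0 = 298696 J
q5 (heat steam 100.0→134.2 °C): 131.7 × 1.96 × 34.2 = 8828 J
Total: 2227 + 44383 + 54656 + 298696 + 8828 = 408790 J = 409 kJ

q = 409 kJ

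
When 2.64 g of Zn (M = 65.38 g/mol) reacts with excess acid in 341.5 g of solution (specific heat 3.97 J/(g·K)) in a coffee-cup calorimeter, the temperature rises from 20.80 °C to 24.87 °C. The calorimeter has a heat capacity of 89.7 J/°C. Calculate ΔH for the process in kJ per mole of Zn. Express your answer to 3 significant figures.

|ΔT| = |24.87 − 20.80| = 4.07 °C
|q_surr| = (341.5 × 3.97 + 89.7) × 4.07 = 1445.455 × 4.07 = 5883 J
n(Zn) = 2.64 / 65.38 = 0.04038 mol
Temperature rose, so q_rxn = −|q_surr| = -5.883 kJ
ΔH = q_rxn / n = -145.7 kJ/mol

ΔH = -146 kJ/mol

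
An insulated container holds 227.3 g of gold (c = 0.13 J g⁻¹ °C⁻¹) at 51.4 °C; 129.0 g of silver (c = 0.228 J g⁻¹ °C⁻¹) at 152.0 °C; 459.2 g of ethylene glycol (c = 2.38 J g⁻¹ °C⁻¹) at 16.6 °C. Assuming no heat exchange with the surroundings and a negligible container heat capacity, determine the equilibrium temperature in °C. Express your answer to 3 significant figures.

T_f = 21.0 °C

Σ mᵢcᵢ(T − Tᵢ) = 0  ⇒  T = Σ mᵢcᵢTᵢ / Σ mᵢcᵢ
Σ mᵢcᵢ = 227.3×0.13 + 129.0×0.228 + 459.2×2.38 = 1151.857
Σ mᵢcᵢTᵢ = 29.549×51.4 + 29.412×152.0 + 1092.896×16.6 = 24132
T = 24132 / 1151.857 = 20.95 °C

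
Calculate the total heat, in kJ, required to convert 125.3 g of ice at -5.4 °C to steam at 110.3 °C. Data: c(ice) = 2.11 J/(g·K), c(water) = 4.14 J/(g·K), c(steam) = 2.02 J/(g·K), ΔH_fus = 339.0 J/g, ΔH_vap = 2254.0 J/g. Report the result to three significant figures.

q = 381 kJ

q1 (heat ice -5.4→0.0 °C): 125.3 × 2.11 × 5.4 = 1428 J
q2 (melt at 0 °C): 125.3 × 339.0 = 42477 J
q3 (heat water 0.0→100.0 °C): 125.3 × 4.14 × 100.0 = 51874 J
q4 (vaporize at 100 °C): 125.3 × 2254.0 = 282426 J
q5 (heat steam 100.0→110.3 °C): 125.3 × 2.02 × 10.3 = 2607 J
Total: 1428 + 42477 + 51874 + 282426 + 2607 = 380812 J = 381 kJ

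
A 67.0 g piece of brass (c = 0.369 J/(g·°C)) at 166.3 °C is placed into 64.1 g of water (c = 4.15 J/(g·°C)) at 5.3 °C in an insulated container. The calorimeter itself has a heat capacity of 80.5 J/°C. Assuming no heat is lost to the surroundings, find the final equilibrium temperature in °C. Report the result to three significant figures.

T_f = 16.0 °C

Heat lost by brass = heat gained by water + calorimeter.
(67.0)(0.369)(166.3 − T) = [(64.1)(4.15) + 80.5](T − 5.3)
24.723 (166.3 − T) = 346.515 (T − 5.3)
4111.4 − 24.723 T = 346.515 T − 1836.5
5947.9 = 371.238 T
T = 16.02 °C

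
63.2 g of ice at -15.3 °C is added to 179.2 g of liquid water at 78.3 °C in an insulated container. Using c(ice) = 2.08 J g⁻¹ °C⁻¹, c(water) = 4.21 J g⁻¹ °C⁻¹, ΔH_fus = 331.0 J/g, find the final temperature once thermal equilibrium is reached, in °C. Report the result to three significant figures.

T_f = 35.4 °C

Heat to bring ice to 0 °C and melt it: q₁ = 63.2×2.08×15.3 + 63.2×331.0 = 22930 J
Heat the water can supply cooling to 0 °C: 179.2×4.21×78.3 = 59072.0 J > q₁, so all ice melts.
Energy balance: 179.2×4.21×(78.3 − T) = 22930 + 63.2×4.21×(T − 0)
754.432(78.3 − T) = 22930 + 266.072 T
59072.0 − 22930 = 1020.504 T
T = 36142.0 / 1020.504 = 35.42 °C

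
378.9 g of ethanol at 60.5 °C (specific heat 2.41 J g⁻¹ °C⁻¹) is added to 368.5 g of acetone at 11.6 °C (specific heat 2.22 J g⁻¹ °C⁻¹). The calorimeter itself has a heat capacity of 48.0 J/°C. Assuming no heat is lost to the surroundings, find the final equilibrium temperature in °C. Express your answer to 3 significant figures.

T_f = 36.7 °C

Heat lost by ethanol = heat gained by acetone + calorimeter.
(378.9)(2.41)(60.5 − T) = [(368.5)(2.22) + 48.0](T − 11.6)
913.149 (60.5 − T) = 866.07 (T − 11.6)
55246 − 913.149 T = 866.07 T − 10046
65292 = 1779.219 T
T = 36.70 °C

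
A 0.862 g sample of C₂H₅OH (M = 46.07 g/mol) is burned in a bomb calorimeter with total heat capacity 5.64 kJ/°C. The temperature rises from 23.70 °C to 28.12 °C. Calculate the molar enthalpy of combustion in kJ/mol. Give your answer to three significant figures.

ΔH = -1330 kJ/mol

ΔT = 28.12 − 23.70 = 4.42 °C
q_cal = C_cal × ΔT = 5.64 × 4.42 = 24.9288 kJ
n = 0.862 / 46.07 = 0.01871 mol
q_rxn = −q_cal = -24.9288 kJ
ΔH = -24.9288 / 0.01871 = -1332 kJ/mol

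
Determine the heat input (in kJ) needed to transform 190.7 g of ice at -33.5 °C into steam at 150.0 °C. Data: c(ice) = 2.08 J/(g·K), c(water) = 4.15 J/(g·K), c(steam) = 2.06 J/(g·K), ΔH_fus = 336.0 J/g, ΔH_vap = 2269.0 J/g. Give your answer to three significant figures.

q1 (heat ice -33.5→0.0 °C): 190.7 × 2.08 × 33.5 = 13288 J
q2 (melt at 0 °C): 190.7 × 336.0 = 64075 J
q3 (heat water 0.0→100.0 °C): 190.7 × 4.15 × 100.0 = 79141 J
q4 (vaporize at 100 °C): 190.7 × 2269.0 = 432698 J
q5 (heat steam 100.0→150.0 °C): 190.7 × 2.06 × 50.0 = 19642 J
Total: 13288 + 64075 + 79141 + 432698 + 19642 = 608844 J = 609 kJ

q = 609 kJ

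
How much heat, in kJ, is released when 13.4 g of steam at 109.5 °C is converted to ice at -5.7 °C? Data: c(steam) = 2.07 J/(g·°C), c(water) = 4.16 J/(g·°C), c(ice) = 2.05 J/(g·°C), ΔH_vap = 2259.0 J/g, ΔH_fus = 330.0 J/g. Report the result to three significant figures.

q = 40.7 kJ

q1 (cool steam 109.5→100 °C): 13.4 × 2.07 × 9.5 = 264 J
q2 (condense at 100 °C): 13.4 × 2259.0 = 30271 J
q3 (cool water 100→0 °C): 13.4 × 4.16 × 100.0 = 5574 J
q4 (freeze at 0 °C): 13.4 × 330.0 = 4422 J
q5 (cool ice 0→-5.7 °C): 13.4 × 2.05 × 5.7 = 157 J
Total: 264 + 30271 + 5574 + 4422 + 157 = 40688 J = 40.7 kJ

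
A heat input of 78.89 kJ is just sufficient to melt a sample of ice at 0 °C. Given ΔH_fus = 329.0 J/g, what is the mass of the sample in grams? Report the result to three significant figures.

m = 240 g

m = q / ΔH_fus = 78890 J / 329.0 J/g = 240 g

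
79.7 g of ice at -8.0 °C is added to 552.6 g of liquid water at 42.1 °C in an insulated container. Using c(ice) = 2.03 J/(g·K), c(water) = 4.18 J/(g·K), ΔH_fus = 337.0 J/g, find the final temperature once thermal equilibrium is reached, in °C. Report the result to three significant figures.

T_f = 26.1 °C

Heat to bring ice to 0 °C and melt it: q₁ = 79.7×2.03×8.0 + 79.7×337.0 = 28153 J
Heat the water can supply cooling to 0 °C: 552.6×4.18×42.1 = 97245.4 J > q₁, so all ice melts.
Energy balance: 552.6×4.18×(42.1 − T) = 28153 + 79.7×4.18×(T − 0)
2309.868(42.1 − T) = 28153 + 333.146 T
97245.4 − 28153 = 2643.014 T
T = 69092.4 / 2643.014 = 26.14 °C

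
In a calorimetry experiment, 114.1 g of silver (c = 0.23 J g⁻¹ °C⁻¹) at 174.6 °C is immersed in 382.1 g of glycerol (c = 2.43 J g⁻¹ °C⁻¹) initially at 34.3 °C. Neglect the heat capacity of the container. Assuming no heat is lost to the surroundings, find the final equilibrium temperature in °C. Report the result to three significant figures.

T_f = 38.2 °C

Heat lost by silver = heat gained by glycerol.
(114.1)(0.23)(174.6 − T) = (382.1)(2.43)(T − 34.3)
26.243 (174.6 − T) = 928.503 (T − 34.3)
4582.0 − 26.243 T = 928.503 T − 31848
36430.0 = 954.746 T
T = 38.16 °C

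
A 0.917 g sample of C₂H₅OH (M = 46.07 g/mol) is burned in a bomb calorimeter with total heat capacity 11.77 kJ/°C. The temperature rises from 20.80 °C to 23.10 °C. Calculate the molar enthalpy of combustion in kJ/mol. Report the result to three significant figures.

ΔH = -1360 kJ/mol

ΔT = 23.10 − 20.80 = 2.30 °C
q_cal = C_cal × ΔT = 11.77 × 2.30 = 27.071 kJ
n = 0.917 / 46.07 = 0.01990 mol
q_rxn = −q_cal = -27.071 kJ
ΔH = -27.071 / 0.01990 = -1360 kJ/mol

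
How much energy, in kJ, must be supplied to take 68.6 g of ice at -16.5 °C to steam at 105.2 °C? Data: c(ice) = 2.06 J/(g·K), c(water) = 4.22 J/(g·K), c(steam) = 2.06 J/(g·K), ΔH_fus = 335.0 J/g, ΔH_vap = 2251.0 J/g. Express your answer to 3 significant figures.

q1 (heat ice -16.5→0.0 °C): 68.6 × 2.06 × 16.5 = 2332 J
q2 (melt at 0 °C): 68.6 × 335.0 = 22981 J
q3 (heat water 0.0→100.0 °C): 68.6 × 4.22 × 100.0 = 28949 J
q4 (vaporize at 100 °C): 68.6 × 2251.0 = 154419 J
q5 (heat steam 100.0→105.2 °C): 68.6 × 2.06 × 5.2 = 735 J
Total: 2332 + 22981 + 28949 + 154419 + 735 = 209416 J = 209 kJ

q = 209 kJ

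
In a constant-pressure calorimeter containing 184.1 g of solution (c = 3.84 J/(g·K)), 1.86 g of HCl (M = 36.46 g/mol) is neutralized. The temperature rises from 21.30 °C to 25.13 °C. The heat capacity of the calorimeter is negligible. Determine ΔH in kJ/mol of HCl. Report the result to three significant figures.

|ΔT| = |25.13 − 21.30| = 3.83 °C
|q_surr| = (184.1 × 3.84) × 3.83 = 706.944 × 3.83 = 2708 J
n(HCl) = 1.86 / 36.46 = 0.05101 mol
Temperature rose, so q_rxn = −|q_surr| = -2.708 kJ
ΔH = q_rxn / n = -53.09 kJ/mol

ΔH = -53.1 kJ/mol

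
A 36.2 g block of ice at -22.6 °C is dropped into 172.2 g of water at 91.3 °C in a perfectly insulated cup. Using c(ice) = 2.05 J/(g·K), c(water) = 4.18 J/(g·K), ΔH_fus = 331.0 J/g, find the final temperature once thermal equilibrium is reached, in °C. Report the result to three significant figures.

Heat to bring ice to 0 °C and melt it: q₁ = 36.2×2.05×22.6 + 36.2×331.0 = 13659 J
Heat the water can supply cooling to 0 °C: 172.2×4.18×91.3 = 65717.4 J > q₁, so all ice melts.
Energy balance: 172.2×4.18×(91.3 − T) = 13659 + 36.2×4.18×(T − 0)
719.796(91.3 − T) = 13659 + 151.316 T
65717.4 − 13659 = 871.112 T
T = 52058.4 / 871.112 = 59.76 °C

T_f = 59.8 °C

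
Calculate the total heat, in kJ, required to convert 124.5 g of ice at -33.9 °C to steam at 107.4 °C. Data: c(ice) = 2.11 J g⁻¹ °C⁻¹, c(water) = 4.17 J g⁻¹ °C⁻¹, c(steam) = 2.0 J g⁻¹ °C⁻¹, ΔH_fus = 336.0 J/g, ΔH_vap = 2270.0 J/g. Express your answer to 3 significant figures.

q1 (heat ice -33.9→0.0 °C): 124.5 × 2.11 × 33.9 = 8905 J
q2 (melt at 0 °C): 124.5 × 336.0 = 41832 J
q3 (heat water 0.0→100.0 °C): 124.5 × 4.17 × 100.0 = 51917 J
q4 (vaporize at 100 °C): 124.5 × 2270.0 = 282615 J
q5 (heat steam 100.0→107.4 °C): 124.5 × 2.0 × 7.4 = 1843 J
Total: 8905 + 41832 + 51917 + 282615 + 1843 = 387112 J = 387 kJ

q = 387 kJ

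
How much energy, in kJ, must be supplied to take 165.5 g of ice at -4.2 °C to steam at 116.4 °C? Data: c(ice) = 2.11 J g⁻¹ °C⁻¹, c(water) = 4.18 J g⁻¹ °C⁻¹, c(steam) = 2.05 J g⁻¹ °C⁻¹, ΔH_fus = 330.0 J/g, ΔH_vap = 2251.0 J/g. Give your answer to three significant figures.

q1 (heat ice -4.2→0.0 °C): 165.5 × 2.11 × 4.2 = 1467 J
q2 (melt at 0 °C): 165.5 × 330.0 = 54615 J
q3 (heat water 0.0→100.0 °C): 165.5 × 4.18 × 100.0 = 69179 J
q4 (vaporize at 100 °C): 165.5 × 2251.0 = 372541 J
q5 (heat steam 100.0→116.4 °C): 165.5 × 2.05 × 16.4 = 5564 J
Total: 1467 + 54615 + 69179 + 372541 + 5564 = 503366 J = 503 kJ

q = 503 kJ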